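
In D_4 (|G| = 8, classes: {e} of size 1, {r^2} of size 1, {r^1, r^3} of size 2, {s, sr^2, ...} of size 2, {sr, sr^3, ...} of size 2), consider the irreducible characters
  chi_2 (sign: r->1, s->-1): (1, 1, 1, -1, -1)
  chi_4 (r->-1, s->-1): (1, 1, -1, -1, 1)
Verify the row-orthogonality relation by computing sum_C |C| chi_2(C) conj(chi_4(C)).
Sum = 0; so <chi_2, chi_4> = 0 (distinct irreducibles are orthogonal).

Justification: Compute term by term over conjugacy classes (|C| * chi_2(C) * conj(chi_4(C))):
  1*(1)*conj(1) + 1*(1)*conj(1) + 2*(1)*conj(-1) + 2*(-1)*conj(-1) + 2*(-1)*conj(1)
  = (1) + (1) + (-2) + (2) + (-2)
  = 0.
Dividing by |G| = 8 gives 0/8 = 0, matching the row-orthogonality relation <chi_2, chi_4> = [chi_2 = chi_4].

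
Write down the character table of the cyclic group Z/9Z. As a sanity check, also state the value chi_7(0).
Character table of Z/9Z (irreps indexed chi_0,...,chi_8 with chi_k(m) = zeta_9^(k*m), zeta_9 = exp(2*pi*i/9)):
  irrep \ class  {0} (size 1)  {1} (size 1)    {2} (size 1)    {3} (size 1)    {4} (size 1)    {5} (size 1)    {6} (size 1)    {7} (size 1)    {8} (size 1)  
  chi_0          1             1               1               1               1               1               1               1               1             
  chi_1          1             exp(2*I*pi/9)   exp(4*I*pi/9)   exp(2*I*pi/3)   exp(8*I*pi/9)   exp(-8*I*pi/9)  exp(-2*I*pi/3)  exp(-4*I*pi/9)  exp(-2*I*pi/9)
  chi_2          1             exp(4*I*pi/9)   exp(8*I*pi/9)   exp(-2*I*pi/3)  exp(-2*I*pi/9)  exp(2*I*pi/9)   exp(2*I*pi/3)   exp(-8*I*pi/9)  exp(-4*I*pi/9)
  chi_3          1             exp(2*I*pi/3)   exp(-2*I*pi/3)  1               exp(2*I*pi/3)   exp(-2*I*pi/3)  1               exp(2*I*pi/3)   exp(-2*I*pi/3)
  chi_4          1             exp(8*I*pi/9)   exp(-2*I*pi/9)  exp(2*I*pi/3)   exp(-4*I*pi/9)  exp(4*I*pi/9)   exp(-2*I*pi/3)  exp(2*I*pi/9)   exp(-8*I*pi/9)
  chi_5          1             exp(-8*I*pi/9)  exp(2*I*pi/9)   exp(-2*I*pi/3)  exp(4*I*pi/9)   exp(-4*I*pi/9)  exp(2*I*pi/3)   exp(-2*I*pi/9)  exp(8*I*pi/9) 
  chi_6          1             exp(-2*I*pi/3)  exp(2*I*pi/3)   1               exp(-2*I*pi/3)  exp(2*I*pi/3)   1               exp(-2*I*pi/3)  exp(2*I*pi/3) 
  chi_7          1             exp(-4*I*pi/9)  exp(-8*I*pi/9)  exp(2*I*pi/3)   exp(2*I*pi/9)   exp(-2*I*pi/9)  exp(-2*I*pi/3)  exp(8*I*pi/9)   exp(4*I*pi/9) 
  chi_8          1             exp(-2*I*pi/9)  exp(-4*I*pi/9)  exp(-2*I*pi/3)  exp(-8*I*pi/9)  exp(8*I*pi/9)   exp(2*I*pi/3)   exp(4*I*pi/9)   exp(2*I*pi/9) 

Spot check: chi_7(0) = zeta_9^(7*0) = zeta_9^0 = 1.

Reasoning: Z/9Z is abelian, so all 9 irreducible complex representations are 1-dimensional. They are given by chi_k(m) = zeta_9^(k*m) for k = 0,...,8. Row orthogonality: sum_m chi_k(m) conj(chi_l(m)) = 9 * [k = l].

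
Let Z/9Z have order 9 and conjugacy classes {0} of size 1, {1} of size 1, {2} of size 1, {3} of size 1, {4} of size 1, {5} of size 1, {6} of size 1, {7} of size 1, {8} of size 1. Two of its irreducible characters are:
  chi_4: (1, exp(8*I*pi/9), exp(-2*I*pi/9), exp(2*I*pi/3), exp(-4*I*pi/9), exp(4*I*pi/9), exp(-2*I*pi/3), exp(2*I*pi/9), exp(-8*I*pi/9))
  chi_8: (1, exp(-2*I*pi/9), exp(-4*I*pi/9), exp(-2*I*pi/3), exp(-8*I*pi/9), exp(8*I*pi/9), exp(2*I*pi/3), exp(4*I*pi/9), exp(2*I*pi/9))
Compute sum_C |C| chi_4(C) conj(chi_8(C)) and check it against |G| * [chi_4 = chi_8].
Sum = 0; so <chi_4, chi_8> = 0 (distinct irreducibles are orthogonal).

Proof sketch: Compute term by term over conjugacy classes (|C| * chi_4(C) * conj(chi_8(C))):
  1*(1)*conj(1) + 1*(exp(8*I*pi/9))*conj(exp(-2*I*pi/9)) + 1*(exp(-2*I*pi/9))*conj(exp(-4*I*pi/9)) + 1*(exp(2*I*pi/3))*conj(exp(-2*I*pi/3)) + 1*(exp(-4*I*pi/9))*conj(exp(-8*I*pi/9)) + 1*(exp(4*I*pi/9))*conj(exp(8*I*pi/9)) + 1*(exp(-2*I*pi/3))*conj(exp(2*I*pi/3)) + 1*(exp(2*I*pi/9))*conj(exp(4*I*pi/9)) + 1*(exp(-8*I*pi/9))*conj(exp(2*I*pi/9))
  = (1) + (exp(-8*I*pi/9)) + (exp(2*I*pi/9)) + (exp(-2*I*pi/3)) + (exp(4*I*pi/9)) + (exp(-4*I*pi/9)) + (exp(2*I*pi/3)) + (exp(-2*I*pi/9)) + (exp(8*I*pi/9))
  = 0.
(Exp terms are combined using exp(i*s)*conj(exp(i*t)) = exp(i*(s-t)), and sums of them are collapsed using the identity that for every m > 1 the m distinct m-th roots of unity sum to 0, e.g. 1 + exp(2*I*pi/3) + exp(-2*I*pi/3) = 0.)
Dividing by |G| = 9 gives 0/9 = 0, matching the row-orthogonality relation <chi_4, chi_8> = [chi_4 = chi_8].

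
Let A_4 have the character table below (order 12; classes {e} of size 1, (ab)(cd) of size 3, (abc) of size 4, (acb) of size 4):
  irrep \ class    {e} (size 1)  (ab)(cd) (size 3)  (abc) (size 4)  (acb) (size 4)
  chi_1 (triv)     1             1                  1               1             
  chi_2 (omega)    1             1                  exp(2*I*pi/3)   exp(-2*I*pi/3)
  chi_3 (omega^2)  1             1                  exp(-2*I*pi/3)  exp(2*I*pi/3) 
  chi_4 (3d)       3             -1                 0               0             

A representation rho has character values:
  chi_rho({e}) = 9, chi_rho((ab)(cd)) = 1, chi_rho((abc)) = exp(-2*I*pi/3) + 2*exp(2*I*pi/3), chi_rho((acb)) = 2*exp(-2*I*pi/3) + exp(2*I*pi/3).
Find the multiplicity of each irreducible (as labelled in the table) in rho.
Multiplicities: chi_1: 0, chi_2: 2, chi_3: 1, chi_4: 2.

Why: Use <chi_rho, chi> = (1/|G|) sum_C |C| * chi_rho(C) * conj(chi(C)) with |G| = 12 for each irreducible chi in the table:
  <chi_rho, chi_1> = (1/12)[1*(9)*conj(1) + 3*(1)*conj(1) + 4*(exp(-2*I*pi/3) + 2*exp(2*I*pi/3))*conj(1) + 4*(2*exp(-2*I*pi/3) + exp(2*I*pi/3))*conj(1)]
      = (1/12)[(9) + (3) + (4*exp(-2*I*pi/3) + 8*exp(2*I*pi/3)) + (8*exp(-2*I*pi/3) + 4*exp(2*I*pi/3))] = 0/12 = 0
  <chi_rho, chi_2> = (1/12)[1*(9)*conj(1) + 3*(1)*conj(1) + 4*(exp(-2*I*pi/3) + 2*exp(2*I*pi/3))*conj(exp(2*I*pi/3)) + 4*(2*exp(-2*I*pi/3) + exp(2*I*pi/3))*conj(exp(-2*I*pi/3))]
      = (1/12)[(9) + (3) + (8 + 4*exp(2*I*pi/3)) + (8 + 4*exp(-2*I*pi/3))] = 24/12 = 2
  <chi_rho, chi_3> = (1/12)[1*(9)*conj(1) + 3*(1)*conj(1) + 4*(exp(-2*I*pi/3) + 2*exp(2*I*pi/3))*conj(exp(-2*I*pi/3)) + 4*(2*exp(-2*I*pi/3) + exp(2*I*pi/3))*conj(exp(2*I*pi/3))]
      = (1/12)[(9) + (3) + (4 + 8*exp(-2*I*pi/3)) + (4 + 8*exp(2*I*pi/3))] = 12/12 = 1
  <chi_rho, chi_4> = (1/12)[1*(9)*conj(3) + 3*(1)*conj(-1) + 4*(exp(-2*I*pi/3) + 2*exp(2*I*pi/3))*conj(0) + 4*(2*exp(-2*I*pi/3) + exp(2*I*pi/3))*conj(0)]
      = (1/12)[(27) + (-3) + (0) + (0)] = 24/12 = 2
(Exp terms are combined using exp(i*s)*conj(exp(i*t)) = exp(i*(s-t)), and sums of them are collapsed using the identity that for every m > 1 the m distinct m-th roots of unity sum to 0, e.g. 1 + exp(2*I*pi/3) + exp(-2*I*pi/3) = 0.)
Dimension check: dim(rho) = sum (mult * dim) = 0*1 + 2*1 + 1*1 + 2*3 = 9 = chi_rho(e) = 9.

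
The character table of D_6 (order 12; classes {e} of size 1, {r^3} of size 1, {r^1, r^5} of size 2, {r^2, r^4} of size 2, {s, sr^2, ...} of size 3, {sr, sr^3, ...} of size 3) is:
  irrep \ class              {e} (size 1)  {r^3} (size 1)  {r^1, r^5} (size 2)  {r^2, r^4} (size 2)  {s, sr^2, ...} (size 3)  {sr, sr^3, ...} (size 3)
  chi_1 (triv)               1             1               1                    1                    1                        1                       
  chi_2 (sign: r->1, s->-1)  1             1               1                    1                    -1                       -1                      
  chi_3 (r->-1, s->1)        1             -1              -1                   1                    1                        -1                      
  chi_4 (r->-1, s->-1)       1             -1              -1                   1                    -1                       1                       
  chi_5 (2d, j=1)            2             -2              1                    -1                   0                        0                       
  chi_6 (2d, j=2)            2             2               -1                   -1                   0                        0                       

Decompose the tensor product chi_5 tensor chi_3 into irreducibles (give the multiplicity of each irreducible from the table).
chi_5 tensor chi_3 = chi_6 (all other irreducibles have multiplicity 0).

Reasoning: The character of a tensor product is the pointwise product (chi_5 * chi_3)(C) = chi_5(C) * chi_3(C):
  {e}: (2)*(1), {r^3}: (-2)*(-1), {r^1, r^5}: (1)*(-1), {r^2, r^4}: (-1)*(1), {s, sr^2, ...}: (0)*(1), {sr, sr^3, ...}: (0)*(-1)
so (chi_5 * chi_3) takes values
  {e} -> 2, {r^3} -> 2, {r^1, r^5} -> -1, {r^2, r^4} -> -1, {s, sr^2, ...} -> 0, {sr, sr^3, ...} -> 0.
Now take the inner product of this character with each irreducible chi from the table, <chi_5*chi_3, chi> = (1/12) sum_C |C| (chi_5*chi_3)(C) conj(chi(C)):
  <chi_5*chi_3, chi_1> = (1/12)[1*(2)*conj(1) + 1*(2)*conj(1) + 2*(-1)*conj(1) + 2*(-1)*conj(1) + 3*(0)*conj(1) + 3*(0)*conj(1)]
      = (1/12)[(2) + (2) + (-2) + (-2) + (0) + (0)] = 0/12 = 0
  <chi_5*chi_3, chi_2> = (1/12)[1*(2)*conj(1) + 1*(2)*conj(1) + 2*(-1)*conj(1) + 2*(-1)*conj(1) + 3*(0)*conj(-1) + 3*(0)*conj(-1)]
      = (1/12)[(2) + (2) + (-2) + (-2) + (0) + (0)] = 0/12 = 0
  <chi_5*chi_3, chi_3> = (1/12)[1*(2)*conj(1) + 1*(2)*conj(-1) + 2*(-1)*conj(-1) + 2*(-1)*conj(1) + 3*(0)*conj(1) + 3*(0)*conj(-1)]
      = (1/12)[(2) + (-2) + (2) + (-2) + (0) + (0)] = 0/12 = 0
  <chi_5*chi_3, chi_4> = (1/12)[1*(2)*conj(1) + 1*(2)*conj(-1) + 2*(-1)*conj(-1) + 2*(-1)*conj(1) + 3*(0)*conj(-1) + 3*(0)*conj(1)]
      = (1/12)[(2) + (-2) + (2) + (-2) + (0) + (0)] = 0/12 = 0
  <chi_5*chi_3, chi_5> = (1/12)[1*(2)*conj(2) + 1*(2)*conj(-2) + 2*(-1)*conj(1) + 2*(-1)*conj(-1) + 3*(0)*conj(0) + 3*(0)*conj(0)]
      = (1/12)[(4) + (-4) + (-2) + (2) + (0) + (0)] = 0/12 = 0
  <chi_5*chi_3, chi_6> = (1/12)[1*(2)*conj(2) + 1*(2)*conj(2) + 2*(-1)*conj(-1) + 2*(-1)*conj(-1) + 3*(0)*conj(0) + 3*(0)*conj(0)]
      = (1/12)[(4) + (4) + (2) + (2) + (0) + (0)] = 12/12 = 1
Hence the multiplicities are chi_6: 1. Dimension check: dim(chi_5)*dim(chi_3) = 2*1 = 2 and sum (mult * dim) = 1*2 = 2.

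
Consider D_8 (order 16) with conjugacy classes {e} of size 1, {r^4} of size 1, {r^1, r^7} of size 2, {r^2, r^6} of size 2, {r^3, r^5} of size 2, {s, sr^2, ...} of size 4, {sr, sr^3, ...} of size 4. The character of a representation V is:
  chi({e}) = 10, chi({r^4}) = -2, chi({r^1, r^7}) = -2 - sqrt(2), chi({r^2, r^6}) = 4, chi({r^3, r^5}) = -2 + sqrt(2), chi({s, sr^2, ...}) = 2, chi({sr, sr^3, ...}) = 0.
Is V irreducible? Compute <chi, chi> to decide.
Not irreducible (reducible): <chi, chi> = 11 > 1.

Justification: <chi, chi> = (1/|G|) sum_C |C| * |chi(C)|^2 = (1/16)[1*|10|^2 + 1*|-2|^2 + 2*|-2 - sqrt(2)|^2 + 2*|4|^2 + 2*|-2 + sqrt(2)|^2 + 4*|2|^2 + 4*|0|^2]
  = (1/16)[(100) + (4) + (8*sqrt(2) + 12) + (32) + (12 - 8*sqrt(2)) + (16) + (0)] = 176/16 = 11.
A character is irreducible iff <chi, chi> = 1, so this representation is reducible.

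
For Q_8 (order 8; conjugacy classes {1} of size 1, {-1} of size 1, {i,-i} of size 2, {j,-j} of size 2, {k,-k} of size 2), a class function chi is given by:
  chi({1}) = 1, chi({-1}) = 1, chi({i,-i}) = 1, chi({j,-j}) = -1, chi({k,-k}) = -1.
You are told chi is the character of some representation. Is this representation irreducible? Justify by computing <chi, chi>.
Irreducible: <chi, chi> = 1.

Why: <chi, chi> = (1/|G|) sum_C |C| * |chi(C)|^2 = (1/8)[1*|1|^2 + 1*|1|^2 + 2*|1|^2 + 2*|-1|^2 + 2*|-1|^2]
  = (1/8)[(1) + (1) + (2) + (2) + (2)] = 8/8 = 1.
A character is irreducible iff <chi, chi> = 1, so this representation is irreducible.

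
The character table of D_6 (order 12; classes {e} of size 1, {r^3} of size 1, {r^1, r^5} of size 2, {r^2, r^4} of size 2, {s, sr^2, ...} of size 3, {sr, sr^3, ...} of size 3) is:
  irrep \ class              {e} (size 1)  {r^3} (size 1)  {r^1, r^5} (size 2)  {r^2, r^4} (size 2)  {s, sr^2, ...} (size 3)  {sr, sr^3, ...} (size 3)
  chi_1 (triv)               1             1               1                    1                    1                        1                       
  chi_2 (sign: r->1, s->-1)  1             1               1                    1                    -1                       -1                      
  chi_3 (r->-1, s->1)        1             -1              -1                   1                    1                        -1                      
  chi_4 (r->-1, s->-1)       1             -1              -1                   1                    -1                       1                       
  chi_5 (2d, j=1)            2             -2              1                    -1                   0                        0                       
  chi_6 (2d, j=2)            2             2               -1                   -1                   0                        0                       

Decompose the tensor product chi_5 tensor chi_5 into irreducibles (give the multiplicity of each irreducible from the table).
chi_5 tensor chi_5 = chi_1 + chi_2 + chi_6 (all other irreducibles have multiplicity 0).

Reasoning: The character of a tensor product is the pointwise product (chi_5 * chi_5)(C) = chi_5(C) * chi_5(C):
  {e}: (2)*(2), {r^3}: (-2)*(-2), {r^1, r^5}: (1)*(1), {r^2, r^4}: (-1)*(-1), {s, sr^2, ...}: (0)*(0), {sr, sr^3, ...}: (0)*(0)
so (chi_5 * chi_5) takes values
  {e} -> 4, {r^3} -> 4, {r^1, r^5} -> 1, {r^2, r^4} -> 1, {s, sr^2, ...} -> 0, {sr, sr^3, ...} -> 0.
Now take the inner product of this character with each irreducible chi from the table, <chi_5*chi_5, chi> = (1/12) sum_C |C| (chi_5*chi_5)(C) conj(chi(C)):
  <chi_5*chi_5, chi_1> = (1/12)[1*(4)*conj(1) + 1*(4)*conj(1) + 2*(1)*conj(1) + 2*(1)*conj(1) + 3*(0)*conj(1) + 3*(0)*conj(1)]
      = (1/12)[(4) + (4) + (2) + (2) + (0) + (0)] = 12/12 = 1
  <chi_5*chi_5, chi_2> = (1/12)[1*(4)*conj(1) + 1*(4)*conj(1) + 2*(1)*conj(1) + 2*(1)*conj(1) + 3*(0)*conj(-1) + 3*(0)*conj(-1)]
      = (1/12)[(4) + (4) + (2) + (2) + (0) + (0)] = 12/12 = 1
  <chi_5*chi_5, chi_3> = (1/12)[1*(4)*conj(1) + 1*(4)*conj(-1) + 2*(1)*conj(-1) + 2*(1)*conj(1) + 3*(0)*conj(1) + 3*(0)*conj(-1)]
      = (1/12)[(4) + (-4) + (-2) + (2) + (0) + (0)] = 0/12 = 0
  <chi_5*chi_5, chi_4> = (1/12)[1*(4)*conj(1) + 1*(4)*conj(-1) + 2*(1)*conj(-1) + 2*(1)*conj(1) + 3*(0)*conj(-1) + 3*(0)*conj(1)]
      = (1/12)[(4) + (-4) + (-2) + (2) + (0) + (0)] = 0/12 = 0
  <chi_5*chi_5, chi_5> = (1/12)[1*(4)*conj(2) + 1*(4)*conj(-2) + 2*(1)*conj(1) + 2*(1)*conj(-1) + 3*(0)*conj(0) + 3*(0)*conj(0)]
      = (1/12)[(8) + (-8) + (2) + (-2) + (0) + (0)] = 0/12 = 0
  <chi_5*chi_5, chi_6> = (1/12)[1*(4)*conj(2) + 1*(4)*conj(2) + 2*(1)*conj(-1) + 2*(1)*conj(-1) + 3*(0)*conj(0) + 3*(0)*conj(0)]
      = (1/12)[(8) + (8) + (-2) + (-2) + (0) + (0)] = 12/12 = 1
Hence the multiplicities are chi_1: 1, chi_2: 1, chi_6: 1. Dimension check: dim(chi_5)*dim(chi_5) = 2*2 = 4 and sum (mult * dim) = 1*1 + 1*1 + 1*2 = 4.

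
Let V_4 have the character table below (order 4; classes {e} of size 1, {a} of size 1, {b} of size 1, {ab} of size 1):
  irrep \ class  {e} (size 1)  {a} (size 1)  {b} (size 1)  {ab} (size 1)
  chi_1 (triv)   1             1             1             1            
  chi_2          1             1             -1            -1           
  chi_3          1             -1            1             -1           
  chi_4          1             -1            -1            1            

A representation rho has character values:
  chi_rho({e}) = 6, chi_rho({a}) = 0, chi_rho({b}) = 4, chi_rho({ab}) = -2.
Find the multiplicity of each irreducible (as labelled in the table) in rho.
Multiplicities: chi_1: 2, chi_2: 1, chi_3: 3, chi_4: 0.

Proof sketch: Use <chi_rho, chi> = (1/|G|) sum_C |C| * chi_rho(C) * conj(chi(C)) with |G| = 4 for each irreducible chi in the table:
  <chi_rho, chi_1> = (1/4)[1*(6)*conj(1) + 1*(0)*conj(1) + 1*(4)*conj(1) + 1*(-2)*conj(1)]
      = (1/4)[(6) + (0) + (4) + (-2)] = 8/4 = 2
  <chi_rho, chi_2> = (1/4)[1*(6)*conj(1) + 1*(0)*conj(1) + 1*(4)*conj(-1) + 1*(-2)*conj(-1)]
      = (1/4)[(6) + (0) + (-4) + (2)] = 4/4 = 1
  <chi_rho, chi_3> = (1/4)[1*(6)*conj(1) + 1*(0)*conj(-1) + 1*(4)*conj(1) + 1*(-2)*conj(-1)]
      = (1/4)[(6) + (0) + (4) + (2)] = 12/4 = 3
  <chi_rho, chi_4> = (1/4)[1*(6)*conj(1) + 1*(0)*conj(-1) + 1*(4)*conj(-1) + 1*(-2)*conj(1)]
      = (1/4)[(6) + (0) + (-4) + (-2)] = 0/4 = 0
Dimension check: dim(rho) = sum (mult * dim) = 2*1 + 1*1 + 3*1 + 0*1 = 6 = chi_rho(e) = 6.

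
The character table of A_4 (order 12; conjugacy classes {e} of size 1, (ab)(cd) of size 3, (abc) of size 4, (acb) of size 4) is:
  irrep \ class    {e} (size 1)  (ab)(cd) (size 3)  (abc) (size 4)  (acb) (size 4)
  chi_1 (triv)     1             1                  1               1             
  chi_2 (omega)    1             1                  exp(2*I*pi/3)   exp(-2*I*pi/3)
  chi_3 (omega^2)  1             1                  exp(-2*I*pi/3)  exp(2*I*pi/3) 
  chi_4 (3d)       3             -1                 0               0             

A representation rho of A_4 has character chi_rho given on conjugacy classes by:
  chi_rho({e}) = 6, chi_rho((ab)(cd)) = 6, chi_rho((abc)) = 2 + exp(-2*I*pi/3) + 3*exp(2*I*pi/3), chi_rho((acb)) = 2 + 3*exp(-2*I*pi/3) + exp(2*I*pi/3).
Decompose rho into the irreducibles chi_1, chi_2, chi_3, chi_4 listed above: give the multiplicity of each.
Multiplicities: chi_1: 2, chi_2: 3, chi_3: 1, chi_4: 0.

Explanation: Use <chi_rho, chi> = (1/|G|) sum_C |C| * chi_rho(C) * conj(chi(C)) with |G| = 12 for each irreducible chi in the table:
  <chi_rho, chi_1> = (1/12)[1*(6)*conj(1) + 3*(6)*conj(1) + 4*(2 + exp(-2*I*pi/3) + 3*exp(2*I*pi/3))*conj(1) + 4*(2 + 3*exp(-2*I*pi/3) + exp(2*I*pi/3))*conj(1)]
      = (1/12)[(6) + (18) + (8 + 4*exp(-2*I*pi/3) + 12*exp(2*I*pi/3)) + (8 + 12*exp(-2*I*pi/3) + 4*exp(2*I*pi/3))] = 24/12 = 2
  <chi_rho, chi_2> = (1/12)[1*(6)*conj(1) + 3*(6)*conj(1) + 4*(2 + exp(-2*I*pi/3) + 3*exp(2*I*pi/3))*conj(exp(2*I*pi/3)) + 4*(2 + 3*exp(-2*I*pi/3) + exp(2*I*pi/3))*conj(exp(-2*I*pi/3))]
      = (1/12)[(6) + (18) + (12 + 8*exp(-2*I*pi/3) + 4*exp(2*I*pi/3)) + (12 + 4*exp(-2*I*pi/3) + 8*exp(2*I*pi/3))] = 36/12 = 3
  <chi_rho, chi_3> = (1/12)[1*(6)*conj(1) + 3*(6)*conj(1) + 4*(2 + exp(-2*I*pi/3) + 3*exp(2*I*pi/3))*conj(exp(-2*I*pi/3)) + 4*(2 + 3*exp(-2*I*pi/3) + exp(2*I*pi/3))*conj(exp(2*I*pi/3))]
      = (1/12)[(6) + (18) + (4 + 12*exp(-2*I*pi/3) + 8*exp(2*I*pi/3)) + (4 + 8*exp(-2*I*pi/3) + 12*exp(2*I*pi/3))] = 12/12 = 1
  <chi_rho, chi_4> = (1/12)[1*(6)*conj(3) + 3*(6)*conj(-1) + 4*(2 + exp(-2*I*pi/3) + 3*exp(2*I*pi/3))*conj(0) + 4*(2 + 3*exp(-2*I*pi/3) + exp(2*I*pi/3))*conj(0)]
      = (1/12)[(18) + (-18) + (0) + (0)] = 0/12 = 0
(Exp terms are combined using exp(i*s)*conj(exp(i*t)) = exp(i*(s-t)), and sums of them are collapsed using the identity that for every m > 1 the m distinct m-th roots of unity sum to 0, e.g. 1 + exp(2*I*pi/3) + exp(-2*I*pi/3) = 0.)
Dimension check: dim(rho) = sum (mult * dim) = 2*1 + 3*1 + 1*1 + 0*3 = 6 = chi_rho(e) = 6.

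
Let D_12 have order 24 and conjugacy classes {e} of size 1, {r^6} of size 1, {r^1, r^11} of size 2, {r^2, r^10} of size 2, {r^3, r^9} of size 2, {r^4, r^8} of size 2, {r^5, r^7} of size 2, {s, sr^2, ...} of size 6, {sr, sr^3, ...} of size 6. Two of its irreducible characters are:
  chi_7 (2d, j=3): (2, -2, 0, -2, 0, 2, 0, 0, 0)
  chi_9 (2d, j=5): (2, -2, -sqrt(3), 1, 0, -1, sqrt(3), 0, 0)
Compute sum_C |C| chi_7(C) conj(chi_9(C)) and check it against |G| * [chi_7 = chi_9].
Sum = 0; so <chi_7, chi_9> = 0 (distinct irreducibles are orthogonal).

Compute term by term over conjugacy classes (|C| * chi_7(C) * conj(chi_9(C))):
  1*(2)*conj(2) + 1*(-2)*conj(-2) + 2*(0)*conj(-sqrt(3)) + 2*(-2)*conj(1) + 2*(0)*conj(0) + 2*(2)*conj(-1) + 2*(0)*conj(sqrt(3)) + 6*(0)*conj(0) + 6*(0)*conj(0)
  = (4) + (4) + (0) + (-4) + (0) + (-4) + (0) + (0) + (0)
  = 0.
Dividing by |G| = 24 gives 0/24 = 0, matching the row-orthogonality relation <chi_7, chi_9> = [chi_7 = chi_9].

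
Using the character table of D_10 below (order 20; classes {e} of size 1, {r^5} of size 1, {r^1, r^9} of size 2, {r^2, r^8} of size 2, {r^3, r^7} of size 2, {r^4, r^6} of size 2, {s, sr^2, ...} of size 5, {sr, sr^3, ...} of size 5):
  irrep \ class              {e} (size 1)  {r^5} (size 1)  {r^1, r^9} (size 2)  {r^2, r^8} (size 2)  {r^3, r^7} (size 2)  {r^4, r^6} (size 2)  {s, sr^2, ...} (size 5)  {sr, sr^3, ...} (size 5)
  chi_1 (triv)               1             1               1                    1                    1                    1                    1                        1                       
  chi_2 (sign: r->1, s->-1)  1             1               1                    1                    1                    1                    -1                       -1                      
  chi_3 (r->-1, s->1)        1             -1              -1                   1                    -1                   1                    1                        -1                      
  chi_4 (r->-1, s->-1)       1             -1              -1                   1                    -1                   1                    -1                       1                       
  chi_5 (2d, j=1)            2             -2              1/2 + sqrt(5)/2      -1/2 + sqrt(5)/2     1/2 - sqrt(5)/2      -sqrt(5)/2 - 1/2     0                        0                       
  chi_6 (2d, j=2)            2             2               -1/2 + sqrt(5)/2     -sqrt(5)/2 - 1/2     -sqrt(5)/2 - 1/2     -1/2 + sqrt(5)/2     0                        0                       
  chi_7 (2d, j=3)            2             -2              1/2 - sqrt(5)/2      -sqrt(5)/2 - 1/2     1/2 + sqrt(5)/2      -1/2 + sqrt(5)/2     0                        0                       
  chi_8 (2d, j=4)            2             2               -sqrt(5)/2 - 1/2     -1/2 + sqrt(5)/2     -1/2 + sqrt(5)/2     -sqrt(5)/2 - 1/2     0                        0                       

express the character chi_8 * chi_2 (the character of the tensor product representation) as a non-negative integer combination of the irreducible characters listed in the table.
chi_8 tensor chi_2 = chi_8 (all other irreducibles have multiplicity 0).

Reasoning: The character of a tensor product is the pointwise product (chi_8 * chi_2)(C) = chi_8(C) * chi_2(C):
  {e}: (2)*(1), {r^5}: (2)*(1), {r^1, r^9}: (-sqrt(5)/2 - 1/2)*(1), {r^2, r^8}: (-1/2 + sqrt(5)/2)*(1), {r^3, r^7}: (-1/2 + sqrt(5)/2)*(1), {r^4, r^6}: (-sqrt(5)/2 - 1/2)*(1), {s, sr^2, ...}: (0)*(-1), {sr, sr^3, ...}: (0)*(-1)
so (chi_8 * chi_2) takes values
  {e} -> 2, {r^5} -> 2, {r^1, r^9} -> -sqrt(5)/2 - 1/2, {r^2, r^8} -> -1/2 + sqrt(5)/2, {r^3, r^7} -> -1/2 + sqrt(5)/2, {r^4, r^6} -> -sqrt(5)/2 - 1/2, {s, sr^2, ...} -> 0, {sr, sr^3, ...} -> 0.
Now take the inner product of this character with each irreducible chi from the table, <chi_8*chi_2, chi> = (1/20) sum_C |C| (chi_8*chi_2)(C) conj(chi(C)):
  <chi_8*chi_2, chi_1> = (1/20)[1*(2)*conj(1) + 1*(2)*conj(1) + 2*(-sqrt(5)/2 - 1/2)*conj(1) + 2*(-1/2 + sqrt(5)/2)*conj(1) + 2*(-1/2 + sqrt(5)/2)*conj(1) + 2*(-sqrt(5)/2 - 1/2)*conj(1) + 5*(0)*conj(1) + 5*(0)*conj(1)]
      = (1/20)[(2) + (2) + (-sqrt(5) - 1) + (-1 + sqrt(5)) + (-1 + sqrt(5)) + (-sqrt(5) - 1) + (0) + (0)] = 0/20 = 0
  <chi_8*chi_2, chi_2> = (1/20)[1*(2)*conj(1) + 1*(2)*conj(1) + 2*(-sqrt(5)/2 - 1/2)*conj(1) + 2*(-1/2 + sqrt(5)/2)*conj(1) + 2*(-1/2 + sqrt(5)/2)*conj(1) + 2*(-sqrt(5)/2 - 1/2)*conj(1) + 5*(0)*conj(-1) + 5*(0)*conj(-1)]
      = (1/20)[(2) + (2) + (-sqrt(5) - 1) + (-1 + sqrt(5)) + (-1 + sqrt(5)) + (-sqrt(5) - 1) + (0) + (0)] = 0/20 = 0
  <chi_8*chi_2, chi_3> = (1/20)[1*(2)*conj(1) + 1*(2)*conj(-1) + 2*(-sqrt(5)/2 - 1/2)*conj(-1) + 2*(-1/2 + sqrt(5)/2)*conj(1) + 2*(-1/2 + sqrt(5)/2)*conj(-1) + 2*(-sqrt(5)/2 - 1/2)*conj(1) + 5*(0)*conj(1) + 5*(0)*conj(-1)]
      = (1/20)[(2) + (-2) + (1 + sqrt(5)) + (-1 + sqrt(5)) + (1 - sqrt(5)) + (-sqrt(5) - 1) + (0) + (0)] = 0/20 = 0
  <chi_8*chi_2, chi_4> = (1/20)[1*(2)*conj(1) + 1*(2)*conj(-1) + 2*(-sqrt(5)/2 - 1/2)*conj(-1) + 2*(-1/2 + sqrt(5)/2)*conj(1) + 2*(-1/2 + sqrt(5)/2)*conj(-1) + 2*(-sqrt(5)/2 - 1/2)*conj(1) + 5*(0)*conj(-1) + 5*(0)*conj(1)]
      = (1/20)[(2) + (-2) + (1 + sqrt(5)) + (-1 + sqrt(5)) + (1 - sqrt(5)) + (-sqrt(5) - 1) + (0) + (0)] = 0/20 = 0
  <chi_8*chi_2, chi_5> = (1/20)[1*(2)*conj(2) + 1*(2)*conj(-2) + 2*(-sqrt(5)/2 - 1/2)*conj(1/2 + sqrt(5)/2) + 2*(-1/2 + sqrt(5)/2)*conj(-1/2 + sqrt(5)/2) + 2*(-1/2 + sqrt(5)/2)*conj(1/2 - sqrt(5)/2) + 2*(-sqrt(5)/2 - 1/2)*conj(-sqrt(5)/2 - 1/2) + 5*(0)*conj(0) + 5*(0)*conj(0)]
      = (1/20)[(4) + (-4) + (-3 - sqrt(5)) + (3 - sqrt(5)) + (-3 + sqrt(5)) + (sqrt(5) + 3) + (0) + (0)] = 0/20 = 0
  <chi_8*chi_2, chi_6> = (1/20)[1*(2)*conj(2) + 1*(2)*conj(2) + 2*(-sqrt(5)/2 - 1/2)*conj(-1/2 + sqrt(5)/2) + 2*(-1/2 + sqrt(5)/2)*conj(-sqrt(5)/2 - 1/2) + 2*(-1/2 + sqrt(5)/2)*conj(-sqrt(5)/2 - 1/2) + 2*(-sqrt(5)/2 - 1/2)*conj(-1/2 + sqrt(5)/2) + 5*(0)*conj(0) + 5*(0)*conj(0)]
      = (1/20)[(4) + (4) + (-2) + (-2) + (-2) + (-2) + (0) + (0)] = 0/20 = 0
  <chi_8*chi_2, chi_7> = (1/20)[1*(2)*conj(2) + 1*(2)*conj(-2) + 2*(-sqrt(5)/2 - 1/2)*conj(1/2 - sqrt(5)/2) + 2*(-1/2 + sqrt(5)/2)*conj(-sqrt(5)/2 - 1/2) + 2*(-1/2 + sqrt(5)/2)*conj(1/2 + sqrt(5)/2) + 2*(-sqrt(5)/2 - 1/2)*conj(-1/2 + sqrt(5)/2) + 5*(0)*conj(0) + 5*(0)*conj(0)]
      = (1/20)[(4) + (-4) + (2) + (-2) + (2) + (-2) + (0) + (0)] = 0/20 = 0
  <chi_8*chi_2, chi_8> = (1/20)[1*(2)*conj(2) + 1*(2)*conj(2) + 2*(-sqrt(5)/2 - 1/2)*conj(-sqrt(5)/2 - 1/2) + 2*(-1/2 + sqrt(5)/2)*conj(-1/2 + sqrt(5)/2) + 2*(-1/2 + sqrt(5)/2)*conj(-1/2 + sqrt(5)/2) + 2*(-sqrt(5)/2 - 1/2)*conj(-sqrt(5)/2 - 1/2) + 5*(0)*conj(0) + 5*(0)*conj(0)]
      = (1/20)[(4) + (4) + (sqrt(5) + 3) + (3 - sqrt(5)) + (3 - sqrt(5)) + (sqrt(5) + 3) + (0) + (0)] = 20/20 = 1
Hence the multiplicities are chi_8: 1. Dimension check: dim(chi_8)*dim(chi_2) = 2*1 = 2 and sum (mult * dim) = 1*2 = 2.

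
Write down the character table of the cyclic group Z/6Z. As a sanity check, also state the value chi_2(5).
Character table of Z/6Z (irreps indexed chi_0,...,chi_5 with chi_k(m) = zeta_6^(k*m), zeta_6 = exp(2*pi*i/6)):
  irrep \ class  {0} (size 1)  {1} (size 1)    {2} (size 1)    {3} (size 1)  {4} (size 1)    {5} (size 1)  
  chi_0          1             1               1               1             1               1             
  chi_1          1             exp(I*pi/3)     exp(2*I*pi/3)   -1            exp(-2*I*pi/3)  exp(-I*pi/3)  
  chi_2          1             exp(2*I*pi/3)   exp(-2*I*pi/3)  1             exp(2*I*pi/3)   exp(-2*I*pi/3)
  chi_3          1             -1              1               -1            1               -1            
  chi_4          1             exp(-2*I*pi/3)  exp(2*I*pi/3)   1             exp(-2*I*pi/3)  exp(2*I*pi/3) 
  chi_5          1             exp(-I*pi/3)    exp(-2*I*pi/3)  -1            exp(2*I*pi/3)   exp(I*pi/3)   

Spot check: chi_2(5) = zeta_6^(2*5) = zeta_6^10 = exp(-2*I*pi/3).

Argument: Z/6Z is abelian, so all 6 irreducible complex representations are 1-dimensional. They are given by chi_k(m) = zeta_6^(k*m) for k = 0,...,5. Row orthogonality: sum_m chi_k(m) conj(chi_l(m)) = 6 * [k = l].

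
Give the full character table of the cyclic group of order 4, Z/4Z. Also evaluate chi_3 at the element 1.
Character table of Z/4Z (irreps indexed chi_0,...,chi_3 with chi_k(m) = zeta_4^(k*m), zeta_4 = exp(2*pi*i/4)):
  irrep \ class  {0} (size 1)  {1} (size 1)  {2} (size 1)  {3} (size 1)
  chi_0          1             1             1             1           
  chi_1          1             I             -1            -I          
  chi_2          1             -1            1             -1          
  chi_3          1             -I            -1            I           

Spot check: chi_3(1) = zeta_4^(3*1) = zeta_4^3 = -I.

Reasoning: Z/4Z is abelian, so all 4 irreducible complex representations are 1-dimensional. They are given by chi_k(m) = zeta_4^(k*m) for k = 0,...,3. Row orthogonality: sum_m chi_k(m) conj(chi_l(m)) = 4 * [k = l].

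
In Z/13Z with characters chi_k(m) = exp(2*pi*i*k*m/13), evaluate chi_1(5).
chi_1(5) = zeta_13^5 = exp(10*I*pi/13)

Details: chi_1(5) = zeta_13^(1*5) = zeta_13^5. Since zeta_13^13 = 1, this equals zeta_13^5 = exp(2*pi*i*5/13) = exp(10*I*pi/13).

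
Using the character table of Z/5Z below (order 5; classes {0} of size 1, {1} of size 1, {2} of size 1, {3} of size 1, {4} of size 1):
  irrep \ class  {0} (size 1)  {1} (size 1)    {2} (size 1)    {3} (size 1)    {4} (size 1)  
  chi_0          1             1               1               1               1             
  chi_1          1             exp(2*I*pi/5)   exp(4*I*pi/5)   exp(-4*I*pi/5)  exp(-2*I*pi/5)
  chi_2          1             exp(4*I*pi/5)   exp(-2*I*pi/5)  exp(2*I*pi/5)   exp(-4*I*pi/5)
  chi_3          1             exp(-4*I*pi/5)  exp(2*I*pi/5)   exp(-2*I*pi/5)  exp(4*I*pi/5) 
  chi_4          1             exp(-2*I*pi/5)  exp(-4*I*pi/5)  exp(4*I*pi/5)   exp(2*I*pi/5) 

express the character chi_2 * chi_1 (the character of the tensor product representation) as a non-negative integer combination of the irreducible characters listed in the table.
chi_2 tensor chi_1 = chi_3 (all other irreducibles have multiplicity 0).

Derivation: The character of a tensor product is the pointwise product (chi_2 * chi_1)(C) = chi_2(C) * chi_1(C):
  {0}: (1)*(1), {1}: (exp(4*I*pi/5))*(exp(2*I*pi/5)), {2}: (exp(-2*I*pi/5))*(exp(4*I*pi/5)), {3}: (exp(2*I*pi/5))*(exp(-4*I*pi/5)), {4}: (exp(-4*I*pi/5))*(exp(-2*I*pi/5))
so (chi_2 * chi_1) takes values
  {0} -> 1, {1} -> exp(-4*I*pi/5), {2} -> exp(2*I*pi/5), {3} -> exp(-2*I*pi/5), {4} -> exp(4*I*pi/5).
Now take the inner product of this character with each irreducible chi from the table, <chi_2*chi_1, chi> = (1/5) sum_C |C| (chi_2*chi_1)(C) conj(chi(C)):
  <chi_2*chi_1, chi_0> = (1/5)[1*(1)*conj(1) + 1*(exp(-4*I*pi/5))*conj(1) + 1*(exp(2*I*pi/5))*conj(1) + 1*(exp(-2*I*pi/5))*conj(1) + 1*(exp(4*I*pi/5))*conj(1)]
      = (1/5)[(1) + (exp(-4*I*pi/5)) + (exp(2*I*pi/5)) + (exp(-2*I*pi/5)) + (exp(4*I*pi/5))] = 0/5 = 0
  <chi_2*chi_1, chi_1> = (1/5)[1*(1)*conj(1) + 1*(exp(-4*I*pi/5))*conj(exp(2*I*pi/5)) + 1*(exp(2*I*pi/5))*conj(exp(4*I*pi/5)) + 1*(exp(-2*I*pi/5))*conj(exp(-4*I*pi/5)) + 1*(exp(4*I*pi/5))*conj(exp(-2*I*pi/5))]
      = (1/5)[(1) + (exp(4*I*pi/5)) + (exp(-2*I*pi/5)) + (exp(2*I*pi/5)) + (exp(-4*I*pi/5))] = 0/5 = 0
  <chi_2*chi_1, chi_2> = (1/5)[1*(1)*conj(1) + 1*(exp(-4*I*pi/5))*conj(exp(4*I*pi/5)) + 1*(exp(2*I*pi/5))*conj(exp(-2*I*pi/5)) + 1*(exp(-2*I*pi/5))*conj(exp(2*I*pi/5)) + 1*(exp(4*I*pi/5))*conj(exp(-4*I*pi/5))]
      = (1/5)[(1) + (exp(2*I*pi/5)) + (exp(4*I*pi/5)) + (exp(-4*I*pi/5)) + (exp(-2*I*pi/5))] = 0/5 = 0
  <chi_2*chi_1, chi_3> = (1/5)[1*(1)*conj(1) + 1*(exp(-4*I*pi/5))*conj(exp(-4*I*pi/5)) + 1*(exp(2*I*pi/5))*conj(exp(2*I*pi/5)) + 1*(exp(-2*I*pi/5))*conj(exp(-2*I*pi/5)) + 1*(exp(4*I*pi/5))*conj(exp(4*I*pi/5))]
      = (1/5)[(1) + (1) + (1) + (1) + (1)] = 5/5 = 1
  <chi_2*chi_1, chi_4> = (1/5)[1*(1)*conj(1) + 1*(exp(-4*I*pi/5))*conj(exp(-2*I*pi/5)) + 1*(exp(2*I*pi/5))*conj(exp(-4*I*pi/5)) + 1*(exp(-2*I*pi/5))*conj(exp(4*I*pi/5)) + 1*(exp(4*I*pi/5))*conj(exp(2*I*pi/5))]
      = (1/5)[(1) + (exp(-2*I*pi/5)) + (exp(-4*I*pi/5)) + (exp(4*I*pi/5)) + (exp(2*I*pi/5))] = 0/5 = 0
(Exp terms are combined using exp(i*s)*conj(exp(i*t)) = exp(i*(s-t)), and sums of them are collapsed using the identity that for every m > 1 the m distinct m-th roots of unity sum to 0, e.g. 1 + exp(2*I*pi/3) + exp(-2*I*pi/3) = 0.)
Hence the multiplicities are chi_3: 1. Dimension check: dim(chi_2)*dim(chi_1) = 1*1 = 1 and sum (mult * dim) = 1*1 = 1.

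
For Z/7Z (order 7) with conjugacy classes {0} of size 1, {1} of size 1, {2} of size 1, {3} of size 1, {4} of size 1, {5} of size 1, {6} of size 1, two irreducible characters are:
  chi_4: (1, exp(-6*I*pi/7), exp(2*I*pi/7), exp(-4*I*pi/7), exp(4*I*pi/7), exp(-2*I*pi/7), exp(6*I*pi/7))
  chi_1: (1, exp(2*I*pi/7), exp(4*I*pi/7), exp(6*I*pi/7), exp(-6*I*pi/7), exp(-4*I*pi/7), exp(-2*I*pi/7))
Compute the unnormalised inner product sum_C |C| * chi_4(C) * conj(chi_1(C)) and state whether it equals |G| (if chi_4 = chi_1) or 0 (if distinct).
Sum = 0; so <chi_4, chi_1> = 0 (distinct irreducibles are orthogonal).

Details: Compute term by term over conjugacy classes (|C| * chi_4(C) * conj(chi_1(C))):
  1*(1)*conj(1) + 1*(exp(-6*I*pi/7))*conj(exp(2*I*pi/7)) + 1*(exp(2*I*pi/7))*conj(exp(4*I*pi/7)) + 1*(exp(-4*I*pi/7))*conj(exp(6*I*pi/7)) + 1*(exp(4*I*pi/7))*conj(exp(-6*I*pi/7)) + 1*(exp(-2*I*pi/7))*conj(exp(-4*I*pi/7)) + 1*(exp(6*I*pi/7))*conj(exp(-2*I*pi/7))
  = (1) + (exp(6*I*pi/7)) + (exp(-2*I*pi/7)) + (exp(4*I*pi/7)) + (exp(-4*I*pi/7)) + (exp(2*I*pi/7)) + (exp(-6*I*pi/7))
  = 0.
(Exp terms are combined using exp(i*s)*conj(exp(i*t)) = exp(i*(s-t)), and sums of them are collapsed using the identity that for every m > 1 the m distinct m-th roots of unity sum to 0, e.g. 1 + exp(2*I*pi/3) + exp(-2*I*pi/3) = 0.)
Dividing by |G| = 7 gives 0/7 = 0, matching the row-orthogonality relation <chi_4, chi_1> = [chi_4 = chi_1].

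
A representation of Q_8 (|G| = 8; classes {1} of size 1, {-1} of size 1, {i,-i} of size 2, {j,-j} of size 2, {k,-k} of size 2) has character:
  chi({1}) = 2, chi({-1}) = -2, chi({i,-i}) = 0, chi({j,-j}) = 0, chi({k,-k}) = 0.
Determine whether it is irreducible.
Irreducible: <chi, chi> = 1.

Proof sketch: <chi, chi> = (1/|G|) sum_C |C| * |chi(C)|^2 = (1/8)[1*|2|^2 + 1*|-2|^2 + 2*|0|^2 + 2*|0|^2 + 2*|0|^2]
  = (1/8)[(4) + (4) + (0) + (0) + (0)] = 8/8 = 1.
A character is irreducible iff <chi, chi> = 1, so this representation is irreducible.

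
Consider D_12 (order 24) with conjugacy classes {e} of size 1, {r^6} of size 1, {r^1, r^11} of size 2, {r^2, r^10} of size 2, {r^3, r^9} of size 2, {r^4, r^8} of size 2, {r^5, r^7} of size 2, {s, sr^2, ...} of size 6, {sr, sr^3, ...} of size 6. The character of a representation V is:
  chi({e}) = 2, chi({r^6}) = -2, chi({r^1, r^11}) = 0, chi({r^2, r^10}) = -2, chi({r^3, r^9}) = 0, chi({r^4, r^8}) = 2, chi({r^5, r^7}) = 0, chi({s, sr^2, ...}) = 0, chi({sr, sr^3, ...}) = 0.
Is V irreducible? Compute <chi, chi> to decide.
Irreducible: <chi, chi> = 1.

Derivation: <chi, chi> = (1/|G|) sum_C |C| * |chi(C)|^2 = (1/24)[1*|2|^2 + 1*|-2|^2 + 2*|0|^2 + 2*|-2|^2 + 2*|0|^2 + 2*|2|^2 + 2*|0|^2 + 6*|0|^2 + 6*|0|^2]
  = (1/24)[(4) + (4) + (0) + (8) + (0) + (8) + (0) + (0) + (0)] = 24/24 = 1.
A character is irreducible iff <chi, chi> = 1, so this representation is irreducible.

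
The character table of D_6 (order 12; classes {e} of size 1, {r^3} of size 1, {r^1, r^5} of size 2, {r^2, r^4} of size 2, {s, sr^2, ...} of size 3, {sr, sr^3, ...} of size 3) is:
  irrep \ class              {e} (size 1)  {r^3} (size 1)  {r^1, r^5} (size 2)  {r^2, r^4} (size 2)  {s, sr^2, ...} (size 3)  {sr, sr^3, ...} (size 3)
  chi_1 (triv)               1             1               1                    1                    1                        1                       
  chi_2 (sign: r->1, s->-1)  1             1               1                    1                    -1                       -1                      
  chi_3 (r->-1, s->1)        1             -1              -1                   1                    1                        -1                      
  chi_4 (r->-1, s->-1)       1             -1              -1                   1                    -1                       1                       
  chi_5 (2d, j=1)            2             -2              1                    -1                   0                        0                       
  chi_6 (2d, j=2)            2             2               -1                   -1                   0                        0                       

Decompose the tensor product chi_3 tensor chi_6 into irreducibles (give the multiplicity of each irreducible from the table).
chi_3 tensor chi_6 = chi_5 (all other irreducibles have multiplicity 0).

Proof sketch: The character of a tensor product is the pointwise product (chi_3 * chi_6)(C) = chi_3(C) * chi_6(C):
  {e}: (1)*(2), {r^3}: (-1)*(2), {r^1, r^5}: (-1)*(-1), {r^2, r^4}: (1)*(-1), {s, sr^2, ...}: (1)*(0), {sr, sr^3, ...}: (-1)*(0)
so (chi_3 * chi_6) takes values
  {e} -> 2, {r^3} -> -2, {r^1, r^5} -> 1, {r^2, r^4} -> -1, {s, sr^2, ...} -> 0, {sr, sr^3, ...} -> 0.
Now take the inner product of this character with each irreducible chi from the table, <chi_3*chi_6, chi> = (1/12) sum_C |C| (chi_3*chi_6)(C) conj(chi(C)):
  <chi_3*chi_6, chi_1> = (1/12)[1*(2)*conj(1) + 1*(-2)*conj(1) + 2*(1)*conj(1) + 2*(-1)*conj(1) + 3*(0)*conj(1) + 3*(0)*conj(1)]
      = (1/12)[(2) + (-2) + (2) + (-2) + (0) + (0)] = 0/12 = 0
  <chi_3*chi_6, chi_2> = (1/12)[1*(2)*conj(1) + 1*(-2)*conj(1) + 2*(1)*conj(1) + 2*(-1)*conj(1) + 3*(0)*conj(-1) + 3*(0)*conj(-1)]
      = (1/12)[(2) + (-2) + (2) + (-2) + (0) + (0)] = 0/12 = 0
  <chi_3*chi_6, chi_3> = (1/12)[1*(2)*conj(1) + 1*(-2)*conj(-1) + 2*(1)*conj(-1) + 2*(-1)*conj(1) + 3*(0)*conj(1) + 3*(0)*conj(-1)]
      = (1/12)[(2) + (2) + (-2) + (-2) + (0) + (0)] = 0/12 = 0
  <chi_3*chi_6, chi_4> = (1/12)[1*(2)*conj(1) + 1*(-2)*conj(-1) + 2*(1)*conj(-1) + 2*(-1)*conj(1) + 3*(0)*conj(-1) + 3*(0)*conj(1)]
      = (1/12)[(2) + (2) + (-2) + (-2) + (0) + (0)] = 0/12 = 0
  <chi_3*chi_6, chi_5> = (1/12)[1*(2)*conj(2) + 1*(-2)*conj(-2) + 2*(1)*conj(1) + 2*(-1)*conj(-1) + 3*(0)*conj(0) + 3*(0)*conj(0)]
      = (1/12)[(4) + (4) + (2) + (2) + (0) + (0)] = 12/12 = 1
  <chi_3*chi_6, chi_6> = (1/12)[1*(2)*conj(2) + 1*(-2)*conj(2) + 2*(1)*conj(-1) + 2*(-1)*conj(-1) + 3*(0)*conj(0) + 3*(0)*conj(0)]
      = (1/12)[(4) + (-4) + (-2) + (2) + (0) + (0)] = 0/12 = 0
Hence the multiplicities are chi_5: 1. Dimension check: dim(chi_3)*dim(chi_6) = 1*2 = 2 and sum (mult * dim) = 1*2 = 2.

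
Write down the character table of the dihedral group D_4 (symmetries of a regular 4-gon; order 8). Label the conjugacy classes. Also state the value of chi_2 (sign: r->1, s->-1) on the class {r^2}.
Conjugacy classes: {e} of size 1, {r^2} of size 1, {r^1, r^3} of size 2, {s, sr^2, ...} of size 2, {sr, sr^3, ...} of size 2.
Character table:
  irrep \ class              {e} (size 1)  {r^2} (size 1)  {r^1, r^3} (size 2)  {s, sr^2, ...} (size 2)  {sr, sr^3, ...} (size 2)
  chi_1 (triv)               1             1               1                    1                        1                       
  chi_2 (sign: r->1, s->-1)  1             1               1                    -1                       -1                      
  chi_3 (r->-1, s->1)        1             1               -1                   1                        -1                      
  chi_4 (r->-1, s->-1)       1             1               -1                   -1                       1                       
  chi_5 (2d, j=1)            2             -2              0                    0                        0                       

Spot check: chi_2 (sign: r->1, s->-1) on {r^2} = 1.

Justification: D_4 has order 2*4 = 8 with 5 conjugacy classes, hence 5 irreducibles. Sum of squared dims 1 + 1 + 1 + 1 + 4 = 8 = |G|. Linear characters come from the abelianisation; the 2-dimensional irreps have character r^k -> 2*cos(2*pi*j*k/4), reflections -> 0.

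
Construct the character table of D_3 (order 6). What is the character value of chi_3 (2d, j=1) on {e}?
Conjugacy classes: {e} of size 1, {r^1, r^2} of size 2, {s, sr, ..., sr^2} of size 3.
Character table:
  irrep \ class              {e} (size 1)  {r^1, r^2} (size 2)  {s, sr, ..., sr^2} (size 3)
  chi_1 (triv)               1             1                    1                          
  chi_2 (sign: r->1, s->-1)  1             1                    -1                         
  chi_3 (2d, j=1)            2             -1                   0                          

Spot check: chi_3 (2d, j=1) on {e} = 2.

Explanation: D_3 has order 2*3 = 6 with 3 conjugacy classes, hence 3 irreducibles. Sum of squared dims 1 + 1 + 4 = 6 = |G|. Linear characters come from the abelianisation; the 2-dimensional irreps have character r^k -> 2*cos(2*pi*j*k/3), reflections -> 0.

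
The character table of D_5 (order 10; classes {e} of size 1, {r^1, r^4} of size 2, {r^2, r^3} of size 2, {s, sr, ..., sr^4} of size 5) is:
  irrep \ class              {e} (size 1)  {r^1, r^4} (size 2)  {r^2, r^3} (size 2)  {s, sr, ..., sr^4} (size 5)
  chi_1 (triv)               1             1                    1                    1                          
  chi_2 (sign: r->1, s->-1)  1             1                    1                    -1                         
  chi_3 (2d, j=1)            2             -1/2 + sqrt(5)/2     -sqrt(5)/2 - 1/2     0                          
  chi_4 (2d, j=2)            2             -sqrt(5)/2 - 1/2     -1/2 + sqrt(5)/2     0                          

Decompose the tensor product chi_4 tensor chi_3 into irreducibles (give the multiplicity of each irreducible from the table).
chi_4 tensor chi_3 = chi_3 + chi_4 (all other irreducibles have multiplicity 0).

Details: The character of a tensor product is the pointwise product (chi_4 * chi_3)(C) = chi_4(C) * chi_3(C):
  {e}: (2)*(2), {r^1, r^4}: (-sqrt(5)/2 - 1/2)*(-1/2 + sqrt(5)/2), {r^2, r^3}: (-1/2 + sqrt(5)/2)*(-sqrt(5)/2 - 1/2), {s, sr, ..., sr^4}: (0)*(0)
so (chi_4 * chi_3) takes values
  {e} -> 4, {r^1, r^4} -> -1, {r^2, r^3} -> -1, {s, sr, ..., sr^4} -> 0.
Now take the inner product of this character with each irreducible chi from the table, <chi_4*chi_3, chi> = (1/10) sum_C |C| (chi_4*chi_3)(C) conj(chi(C)):
  <chi_4*chi_3, chi_1> = (1/10)[1*(4)*conj(1) + 2*(-1)*conj(1) + 2*(-1)*conj(1) + 5*(0)*conj(1)]
      = (1/10)[(4) + (-2) + (-2) + (0)] = 0/10 = 0
  <chi_4*chi_3, chi_2> = (1/10)[1*(4)*conj(1) + 2*(-1)*conj(1) + 2*(-1)*conj(1) + 5*(0)*conj(-1)]
      = (1/10)[(4) + (-2) + (-2) + (0)] = 0/10 = 0
  <chi_4*chi_3, chi_3> = (1/10)[1*(4)*conj(2) + 2*(-1)*conj(-1/2 + sqrt(5)/2) + 2*(-1)*conj(-sqrt(5)/2 - 1/2) + 5*(0)*conj(0)]
      = (1/10)[(8) + (1 - sqrt(5)) + (1 + sqrt(5)) + (0)] = 10/10 = 1
  <chi_4*chi_3, chi_4> = (1/10)[1*(4)*conj(2) + 2*(-1)*conj(-sqrt(5)/2 - 1/2) + 2*(-1)*conj(-1/2 + sqrt(5)/2) + 5*(0)*conj(0)]
      = (1/10)[(8) + (1 + sqrt(5)) + (1 - sqrt(5)) + (0)] = 10/10 = 1
Hence the multiplicities are chi_3: 1, chi_4: 1. Dimension check: dim(chi_4)*dim(chi_3) = 2*2 = 4 and sum (mult * dim) = 1*2 + 1*2 = 4.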